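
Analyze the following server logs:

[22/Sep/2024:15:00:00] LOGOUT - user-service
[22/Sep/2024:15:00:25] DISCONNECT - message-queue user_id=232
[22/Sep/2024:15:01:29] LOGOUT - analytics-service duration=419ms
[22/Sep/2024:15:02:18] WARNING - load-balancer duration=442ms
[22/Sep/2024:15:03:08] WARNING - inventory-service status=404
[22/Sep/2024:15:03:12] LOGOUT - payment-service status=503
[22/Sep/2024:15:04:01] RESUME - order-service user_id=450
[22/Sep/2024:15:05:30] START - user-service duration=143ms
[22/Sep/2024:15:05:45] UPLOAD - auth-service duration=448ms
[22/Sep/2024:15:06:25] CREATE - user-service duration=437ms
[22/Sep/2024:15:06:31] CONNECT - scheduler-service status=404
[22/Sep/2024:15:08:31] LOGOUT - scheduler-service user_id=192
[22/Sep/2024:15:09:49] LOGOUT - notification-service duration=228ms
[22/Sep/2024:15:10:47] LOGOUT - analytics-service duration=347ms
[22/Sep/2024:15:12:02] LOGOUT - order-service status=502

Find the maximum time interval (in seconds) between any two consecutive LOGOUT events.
319

To find the longest gap:

1. Extract all LOGOUT events in chronological order
2. Calculate time differences between consecutive events
3. Find the maximum difference
4. Longest gap: 319 seconds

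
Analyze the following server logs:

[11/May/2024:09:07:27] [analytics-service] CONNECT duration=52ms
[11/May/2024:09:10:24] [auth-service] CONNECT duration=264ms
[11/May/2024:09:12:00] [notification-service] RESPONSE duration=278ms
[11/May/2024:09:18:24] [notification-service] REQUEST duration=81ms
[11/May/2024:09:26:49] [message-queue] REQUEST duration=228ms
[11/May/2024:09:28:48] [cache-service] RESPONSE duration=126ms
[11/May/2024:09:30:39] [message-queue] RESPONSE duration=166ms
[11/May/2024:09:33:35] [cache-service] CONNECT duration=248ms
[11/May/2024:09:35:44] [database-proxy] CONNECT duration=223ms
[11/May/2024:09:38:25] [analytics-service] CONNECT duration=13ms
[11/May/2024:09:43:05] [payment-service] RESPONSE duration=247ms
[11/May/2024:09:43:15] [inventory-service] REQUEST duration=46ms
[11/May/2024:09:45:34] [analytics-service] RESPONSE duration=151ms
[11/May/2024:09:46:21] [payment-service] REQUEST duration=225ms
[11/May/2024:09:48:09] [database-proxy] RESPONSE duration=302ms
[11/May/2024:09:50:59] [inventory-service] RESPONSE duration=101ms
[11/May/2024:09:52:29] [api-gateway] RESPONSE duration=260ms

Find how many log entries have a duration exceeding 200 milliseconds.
9

To count timeouts:

1. Threshold: 200ms
2. Extract duration from each log entry
3. Count entries where duration > 200
4. Timeout count: 9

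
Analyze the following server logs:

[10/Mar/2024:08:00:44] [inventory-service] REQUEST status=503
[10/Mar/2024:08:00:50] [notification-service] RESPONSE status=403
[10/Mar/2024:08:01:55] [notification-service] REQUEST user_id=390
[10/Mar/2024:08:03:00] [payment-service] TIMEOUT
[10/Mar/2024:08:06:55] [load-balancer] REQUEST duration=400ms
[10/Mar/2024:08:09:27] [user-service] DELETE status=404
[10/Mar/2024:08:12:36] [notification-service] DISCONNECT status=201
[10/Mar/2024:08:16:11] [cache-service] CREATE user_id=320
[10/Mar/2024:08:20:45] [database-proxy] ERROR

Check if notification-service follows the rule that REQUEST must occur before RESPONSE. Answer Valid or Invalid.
Invalid

To validate ordering:

1. Required order: REQUEST → RESPONSE
2. Rule: REQUEST must occur before RESPONSE
3. Check actual order of events for notification-service
4. Result: Invalid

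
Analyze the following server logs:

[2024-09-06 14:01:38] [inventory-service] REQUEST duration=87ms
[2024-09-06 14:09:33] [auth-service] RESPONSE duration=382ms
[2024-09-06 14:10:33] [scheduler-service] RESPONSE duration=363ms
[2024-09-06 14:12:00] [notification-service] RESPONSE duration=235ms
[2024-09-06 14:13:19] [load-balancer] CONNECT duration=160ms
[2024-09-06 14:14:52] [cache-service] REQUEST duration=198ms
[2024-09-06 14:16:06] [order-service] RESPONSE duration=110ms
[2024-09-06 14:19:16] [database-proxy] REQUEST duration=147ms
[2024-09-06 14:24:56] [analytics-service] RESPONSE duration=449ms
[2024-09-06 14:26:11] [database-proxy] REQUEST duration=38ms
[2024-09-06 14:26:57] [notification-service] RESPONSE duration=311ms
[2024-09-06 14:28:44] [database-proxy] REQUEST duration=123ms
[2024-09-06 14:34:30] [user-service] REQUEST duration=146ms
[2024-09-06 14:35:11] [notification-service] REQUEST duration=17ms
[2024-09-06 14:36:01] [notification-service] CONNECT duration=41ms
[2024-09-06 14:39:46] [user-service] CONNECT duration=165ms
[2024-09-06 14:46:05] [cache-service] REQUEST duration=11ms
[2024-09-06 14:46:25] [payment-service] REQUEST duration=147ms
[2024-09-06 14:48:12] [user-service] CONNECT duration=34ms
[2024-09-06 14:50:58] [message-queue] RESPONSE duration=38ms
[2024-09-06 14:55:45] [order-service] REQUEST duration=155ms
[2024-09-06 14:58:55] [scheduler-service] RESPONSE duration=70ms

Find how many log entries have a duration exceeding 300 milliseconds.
4

To count timeouts:

1. Threshold: 300ms
2. Extract duration from each log entry
3. Count entries where duration > 300
4. Timeout count: 4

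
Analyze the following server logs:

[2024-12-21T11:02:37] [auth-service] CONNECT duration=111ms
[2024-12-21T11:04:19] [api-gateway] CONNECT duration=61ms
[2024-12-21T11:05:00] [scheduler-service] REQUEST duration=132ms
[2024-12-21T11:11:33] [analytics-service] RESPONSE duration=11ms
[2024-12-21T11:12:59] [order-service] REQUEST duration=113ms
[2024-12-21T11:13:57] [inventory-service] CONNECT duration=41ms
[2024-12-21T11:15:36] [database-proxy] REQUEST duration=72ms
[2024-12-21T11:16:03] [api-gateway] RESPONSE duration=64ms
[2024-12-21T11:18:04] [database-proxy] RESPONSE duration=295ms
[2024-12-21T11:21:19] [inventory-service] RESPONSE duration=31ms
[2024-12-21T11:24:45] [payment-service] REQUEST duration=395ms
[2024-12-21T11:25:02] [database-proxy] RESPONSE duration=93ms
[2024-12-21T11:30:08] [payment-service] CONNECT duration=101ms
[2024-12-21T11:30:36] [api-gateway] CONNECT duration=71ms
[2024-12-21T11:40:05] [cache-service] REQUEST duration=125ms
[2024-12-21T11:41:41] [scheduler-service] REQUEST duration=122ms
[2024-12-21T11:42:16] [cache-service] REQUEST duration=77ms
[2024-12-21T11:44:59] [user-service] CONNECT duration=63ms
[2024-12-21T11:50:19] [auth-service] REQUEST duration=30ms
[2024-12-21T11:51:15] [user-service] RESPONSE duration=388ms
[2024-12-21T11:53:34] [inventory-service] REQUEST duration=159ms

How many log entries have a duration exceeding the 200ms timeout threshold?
3

To count timeouts:

1. Threshold: 200ms
2. Extract duration from each log entry
3. Count entries where duration > 200
4. Timeout count: 3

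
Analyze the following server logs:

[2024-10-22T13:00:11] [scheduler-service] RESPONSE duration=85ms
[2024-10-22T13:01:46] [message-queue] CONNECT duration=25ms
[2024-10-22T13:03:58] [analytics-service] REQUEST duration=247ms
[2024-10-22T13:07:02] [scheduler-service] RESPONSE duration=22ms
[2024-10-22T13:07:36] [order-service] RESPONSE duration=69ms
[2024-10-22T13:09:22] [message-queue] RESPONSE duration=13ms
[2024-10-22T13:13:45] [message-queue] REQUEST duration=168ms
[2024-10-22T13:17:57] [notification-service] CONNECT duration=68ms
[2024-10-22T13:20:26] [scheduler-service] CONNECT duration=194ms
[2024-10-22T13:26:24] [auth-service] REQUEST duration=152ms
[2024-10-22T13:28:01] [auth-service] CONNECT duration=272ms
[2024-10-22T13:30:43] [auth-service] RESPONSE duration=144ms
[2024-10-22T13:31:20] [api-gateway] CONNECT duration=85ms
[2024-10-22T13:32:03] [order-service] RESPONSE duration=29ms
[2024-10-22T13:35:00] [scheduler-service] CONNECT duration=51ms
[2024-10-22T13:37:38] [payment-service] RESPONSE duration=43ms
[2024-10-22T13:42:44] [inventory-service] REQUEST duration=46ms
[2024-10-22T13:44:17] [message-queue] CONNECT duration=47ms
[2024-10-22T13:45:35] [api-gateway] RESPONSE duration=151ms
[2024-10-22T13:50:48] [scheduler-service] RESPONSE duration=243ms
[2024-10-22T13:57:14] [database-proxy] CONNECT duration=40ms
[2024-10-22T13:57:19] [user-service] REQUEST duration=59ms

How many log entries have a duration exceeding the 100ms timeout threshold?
8

To count timeouts:

1. Threshold: 100ms
2. Extract duration from each log entry
3. Count entries where duration > 100
4. Timeout count: 8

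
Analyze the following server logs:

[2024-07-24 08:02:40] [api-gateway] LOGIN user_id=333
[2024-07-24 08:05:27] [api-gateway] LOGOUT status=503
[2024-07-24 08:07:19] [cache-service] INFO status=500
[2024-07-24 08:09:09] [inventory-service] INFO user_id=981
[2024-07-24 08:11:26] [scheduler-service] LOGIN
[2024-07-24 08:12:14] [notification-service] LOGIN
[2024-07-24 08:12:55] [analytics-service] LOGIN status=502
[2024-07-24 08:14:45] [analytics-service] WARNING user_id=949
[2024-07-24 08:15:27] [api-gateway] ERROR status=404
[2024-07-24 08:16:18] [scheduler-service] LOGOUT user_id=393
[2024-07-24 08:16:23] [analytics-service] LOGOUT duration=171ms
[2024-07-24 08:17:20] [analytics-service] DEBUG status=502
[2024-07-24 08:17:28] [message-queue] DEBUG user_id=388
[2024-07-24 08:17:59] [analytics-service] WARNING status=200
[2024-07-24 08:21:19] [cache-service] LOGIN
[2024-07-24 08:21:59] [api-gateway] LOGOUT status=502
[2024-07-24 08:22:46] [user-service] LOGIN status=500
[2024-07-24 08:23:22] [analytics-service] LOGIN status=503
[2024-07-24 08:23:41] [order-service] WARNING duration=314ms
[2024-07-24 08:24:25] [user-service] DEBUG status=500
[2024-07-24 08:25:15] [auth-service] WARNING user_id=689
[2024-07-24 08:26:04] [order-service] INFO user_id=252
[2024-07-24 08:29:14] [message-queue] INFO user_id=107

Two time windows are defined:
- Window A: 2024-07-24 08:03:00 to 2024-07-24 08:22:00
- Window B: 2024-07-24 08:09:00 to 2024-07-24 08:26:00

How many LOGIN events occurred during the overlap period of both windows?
4

To find overlap events:

1. Window A: 2024-07-24 08:03:00 to 2024-07-24 08:22:00
2. Window B: 2024-07-24 08:09:00 to 2024-07-24 08:26:00
3. Overlap period: 2024-07-24 08:09:00 to 2024-07-24 08:22:00
4. Count LOGIN events in overlap: 4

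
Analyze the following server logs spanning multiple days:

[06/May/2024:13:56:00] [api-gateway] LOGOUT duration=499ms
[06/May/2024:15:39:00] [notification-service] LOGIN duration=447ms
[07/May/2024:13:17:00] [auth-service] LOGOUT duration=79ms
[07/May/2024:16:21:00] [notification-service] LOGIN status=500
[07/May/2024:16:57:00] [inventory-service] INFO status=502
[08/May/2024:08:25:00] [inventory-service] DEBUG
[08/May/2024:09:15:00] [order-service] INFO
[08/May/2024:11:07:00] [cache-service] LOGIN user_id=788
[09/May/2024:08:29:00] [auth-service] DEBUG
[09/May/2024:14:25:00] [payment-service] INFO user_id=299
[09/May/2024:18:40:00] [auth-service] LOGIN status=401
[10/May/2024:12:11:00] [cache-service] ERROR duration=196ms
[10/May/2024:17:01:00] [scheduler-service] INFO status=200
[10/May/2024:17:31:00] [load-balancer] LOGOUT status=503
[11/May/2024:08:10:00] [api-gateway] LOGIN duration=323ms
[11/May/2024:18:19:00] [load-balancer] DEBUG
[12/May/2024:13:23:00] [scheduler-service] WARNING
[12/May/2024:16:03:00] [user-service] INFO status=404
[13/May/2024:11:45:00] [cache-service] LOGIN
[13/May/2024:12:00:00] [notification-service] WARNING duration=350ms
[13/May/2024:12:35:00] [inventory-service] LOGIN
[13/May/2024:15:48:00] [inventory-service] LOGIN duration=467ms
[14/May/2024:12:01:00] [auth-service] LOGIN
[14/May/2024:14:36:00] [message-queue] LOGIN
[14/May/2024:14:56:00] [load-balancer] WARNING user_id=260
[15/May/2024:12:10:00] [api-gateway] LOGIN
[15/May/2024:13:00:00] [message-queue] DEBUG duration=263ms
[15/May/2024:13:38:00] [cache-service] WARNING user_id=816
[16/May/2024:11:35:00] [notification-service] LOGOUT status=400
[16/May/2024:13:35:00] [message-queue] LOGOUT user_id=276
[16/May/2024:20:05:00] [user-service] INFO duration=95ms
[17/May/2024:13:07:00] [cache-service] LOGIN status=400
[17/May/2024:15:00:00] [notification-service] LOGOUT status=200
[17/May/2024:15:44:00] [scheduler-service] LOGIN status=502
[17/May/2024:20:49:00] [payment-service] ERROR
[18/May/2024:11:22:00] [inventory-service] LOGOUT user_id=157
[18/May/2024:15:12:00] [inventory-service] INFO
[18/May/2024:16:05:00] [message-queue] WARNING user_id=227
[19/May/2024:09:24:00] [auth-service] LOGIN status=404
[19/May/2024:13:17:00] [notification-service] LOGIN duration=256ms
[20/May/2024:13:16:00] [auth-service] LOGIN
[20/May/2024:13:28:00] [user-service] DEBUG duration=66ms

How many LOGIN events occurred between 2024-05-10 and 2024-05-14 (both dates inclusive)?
6

To filter by date range:

1. Date range: 2024-05-10 through 2024-05-14, both dates inclusive
2. Filter for LOGIN events whose date falls in this range
3. Count matching events: 6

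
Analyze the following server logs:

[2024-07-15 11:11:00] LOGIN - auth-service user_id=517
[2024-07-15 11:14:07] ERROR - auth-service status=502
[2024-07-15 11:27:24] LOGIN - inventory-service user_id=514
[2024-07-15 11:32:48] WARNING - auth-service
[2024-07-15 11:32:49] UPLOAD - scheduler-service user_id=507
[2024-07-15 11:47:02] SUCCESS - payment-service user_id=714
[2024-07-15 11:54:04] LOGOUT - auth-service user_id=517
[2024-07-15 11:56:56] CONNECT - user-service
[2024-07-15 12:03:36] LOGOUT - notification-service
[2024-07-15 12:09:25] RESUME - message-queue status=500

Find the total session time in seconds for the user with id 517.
2584

To calculate session duration:

1. Find LOGIN event for user_id=517: 2024-07-15 11:11:00
2. Find LOGOUT event for user_id=517: 2024-07-15 11:54:04
3. Session duration: 2024-07-15 11:54:04 - 2024-07-15 11:11:00 = 2584 seconds (43 minutes)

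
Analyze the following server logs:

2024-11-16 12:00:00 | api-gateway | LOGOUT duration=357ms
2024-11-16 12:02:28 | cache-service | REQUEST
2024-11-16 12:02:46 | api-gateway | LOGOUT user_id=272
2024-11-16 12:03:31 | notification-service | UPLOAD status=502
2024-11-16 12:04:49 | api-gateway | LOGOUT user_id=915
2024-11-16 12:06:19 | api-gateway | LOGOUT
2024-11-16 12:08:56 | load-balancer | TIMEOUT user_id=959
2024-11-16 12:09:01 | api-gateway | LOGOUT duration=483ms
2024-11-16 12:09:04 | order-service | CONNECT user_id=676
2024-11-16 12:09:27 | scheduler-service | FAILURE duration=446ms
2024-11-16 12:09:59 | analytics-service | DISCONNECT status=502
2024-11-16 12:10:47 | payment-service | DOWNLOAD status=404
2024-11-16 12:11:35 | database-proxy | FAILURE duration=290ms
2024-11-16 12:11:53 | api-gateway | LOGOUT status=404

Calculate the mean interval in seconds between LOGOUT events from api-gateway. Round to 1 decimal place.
142.6

To calculate average interval:

1. Find all LOGOUT events for api-gateway in order
2. Calculate time gaps between consecutive events
3. Compute mean of gaps: 713 / 5 = 142.6 seconds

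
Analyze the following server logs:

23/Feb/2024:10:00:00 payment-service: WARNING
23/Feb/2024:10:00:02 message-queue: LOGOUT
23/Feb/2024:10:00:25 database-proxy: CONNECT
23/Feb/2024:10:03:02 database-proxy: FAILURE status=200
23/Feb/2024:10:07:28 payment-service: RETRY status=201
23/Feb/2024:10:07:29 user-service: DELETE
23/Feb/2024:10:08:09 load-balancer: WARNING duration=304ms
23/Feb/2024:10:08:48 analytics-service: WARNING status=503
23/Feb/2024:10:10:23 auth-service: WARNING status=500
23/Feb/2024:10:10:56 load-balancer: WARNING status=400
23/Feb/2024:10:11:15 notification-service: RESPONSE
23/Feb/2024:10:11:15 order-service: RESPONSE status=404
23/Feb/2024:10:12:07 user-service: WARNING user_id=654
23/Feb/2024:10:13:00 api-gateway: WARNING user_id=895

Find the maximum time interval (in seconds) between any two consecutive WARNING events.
489

To find the longest gap:

1. Extract all WARNING events in chronological order
2. Calculate time differences between consecutive events
3. Find the maximum difference
4. Longest gap: 489 seconds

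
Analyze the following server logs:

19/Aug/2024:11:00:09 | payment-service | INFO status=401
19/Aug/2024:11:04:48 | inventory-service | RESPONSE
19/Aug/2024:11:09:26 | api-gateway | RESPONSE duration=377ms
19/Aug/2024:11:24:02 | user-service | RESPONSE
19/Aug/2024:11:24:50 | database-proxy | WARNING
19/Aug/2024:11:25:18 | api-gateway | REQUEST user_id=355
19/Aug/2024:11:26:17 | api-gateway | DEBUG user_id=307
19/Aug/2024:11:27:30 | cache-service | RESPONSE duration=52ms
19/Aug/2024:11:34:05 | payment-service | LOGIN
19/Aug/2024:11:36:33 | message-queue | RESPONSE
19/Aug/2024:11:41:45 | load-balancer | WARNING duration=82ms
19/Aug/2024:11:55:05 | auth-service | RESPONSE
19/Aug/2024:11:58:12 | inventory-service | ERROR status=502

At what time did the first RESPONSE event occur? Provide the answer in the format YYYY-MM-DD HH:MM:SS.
2024-08-19 11:04:48

To find the first event:

1. Filter for all RESPONSE events
2. Sort by timestamp
3. Select the first one
4. Timestamp: 2024-08-19 11:04:48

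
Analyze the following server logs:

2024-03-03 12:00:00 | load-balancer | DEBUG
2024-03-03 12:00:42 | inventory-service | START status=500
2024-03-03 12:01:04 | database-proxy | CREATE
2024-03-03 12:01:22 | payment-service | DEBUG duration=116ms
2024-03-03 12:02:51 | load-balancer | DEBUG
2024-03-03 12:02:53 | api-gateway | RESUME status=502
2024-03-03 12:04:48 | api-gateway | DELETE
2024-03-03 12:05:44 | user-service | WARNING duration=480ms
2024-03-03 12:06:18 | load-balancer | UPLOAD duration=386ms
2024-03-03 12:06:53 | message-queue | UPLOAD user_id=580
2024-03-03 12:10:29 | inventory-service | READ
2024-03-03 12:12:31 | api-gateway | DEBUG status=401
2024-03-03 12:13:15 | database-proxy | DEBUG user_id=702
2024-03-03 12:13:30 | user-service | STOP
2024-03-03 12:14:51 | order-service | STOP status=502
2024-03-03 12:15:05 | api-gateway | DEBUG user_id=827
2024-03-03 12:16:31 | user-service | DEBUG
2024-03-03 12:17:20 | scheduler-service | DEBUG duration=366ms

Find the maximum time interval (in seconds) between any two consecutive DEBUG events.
580

To find the longest gap:

1. Extract all DEBUG events in chronological order
2. Calculate time differences between consecutive events
3. Find the maximum difference
4. Longest gap: 580 seconds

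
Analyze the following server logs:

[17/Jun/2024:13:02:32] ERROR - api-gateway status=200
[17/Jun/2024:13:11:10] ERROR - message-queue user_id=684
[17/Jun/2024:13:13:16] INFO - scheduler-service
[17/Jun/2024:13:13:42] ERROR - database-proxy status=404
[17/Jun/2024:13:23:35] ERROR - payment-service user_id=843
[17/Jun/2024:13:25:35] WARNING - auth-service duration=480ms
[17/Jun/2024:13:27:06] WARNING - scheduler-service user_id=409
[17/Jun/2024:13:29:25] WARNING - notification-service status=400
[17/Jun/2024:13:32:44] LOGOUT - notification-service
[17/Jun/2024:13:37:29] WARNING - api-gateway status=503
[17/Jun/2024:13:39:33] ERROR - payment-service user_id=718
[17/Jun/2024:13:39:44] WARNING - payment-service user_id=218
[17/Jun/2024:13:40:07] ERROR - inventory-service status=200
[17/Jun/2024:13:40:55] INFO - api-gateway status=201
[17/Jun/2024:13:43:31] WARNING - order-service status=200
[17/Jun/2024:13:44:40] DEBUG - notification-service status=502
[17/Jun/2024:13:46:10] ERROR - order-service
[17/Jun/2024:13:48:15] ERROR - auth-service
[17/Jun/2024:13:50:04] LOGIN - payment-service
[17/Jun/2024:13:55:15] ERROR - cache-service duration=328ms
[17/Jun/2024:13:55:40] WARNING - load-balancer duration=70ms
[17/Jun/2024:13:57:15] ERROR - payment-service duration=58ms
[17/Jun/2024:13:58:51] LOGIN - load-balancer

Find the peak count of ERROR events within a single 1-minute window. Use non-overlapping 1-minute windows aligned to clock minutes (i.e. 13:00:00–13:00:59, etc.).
1

To find the burst window:

1. Divide the log period into non-overlapping 1-minute windows starting at 13:00
2. Count ERROR events in each window
3. Find the window with maximum count
4. Maximum events in a window: 1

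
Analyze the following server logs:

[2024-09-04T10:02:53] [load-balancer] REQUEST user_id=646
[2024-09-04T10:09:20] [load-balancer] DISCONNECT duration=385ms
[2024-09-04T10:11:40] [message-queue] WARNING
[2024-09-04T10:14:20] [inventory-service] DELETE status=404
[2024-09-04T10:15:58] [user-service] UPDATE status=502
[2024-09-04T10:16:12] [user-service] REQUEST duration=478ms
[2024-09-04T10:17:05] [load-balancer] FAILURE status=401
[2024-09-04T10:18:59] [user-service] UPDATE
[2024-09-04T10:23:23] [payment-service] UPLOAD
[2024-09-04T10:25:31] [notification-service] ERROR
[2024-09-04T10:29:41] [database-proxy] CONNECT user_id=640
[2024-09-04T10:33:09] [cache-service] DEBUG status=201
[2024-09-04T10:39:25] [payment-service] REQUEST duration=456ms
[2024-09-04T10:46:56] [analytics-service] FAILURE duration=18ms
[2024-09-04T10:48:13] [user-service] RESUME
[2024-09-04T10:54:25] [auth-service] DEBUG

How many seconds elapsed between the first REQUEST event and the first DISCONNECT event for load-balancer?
387

To find the time between events:

1. Locate the first REQUEST event for load-balancer: 2024-09-04T10:02:53
2. Locate the first DISCONNECT event for load-balancer: 2024-09-04T10:09:20
3. Calculate the difference: 2024-09-04T10:09:20 - 2024-09-04T10:02:53 = 387 seconds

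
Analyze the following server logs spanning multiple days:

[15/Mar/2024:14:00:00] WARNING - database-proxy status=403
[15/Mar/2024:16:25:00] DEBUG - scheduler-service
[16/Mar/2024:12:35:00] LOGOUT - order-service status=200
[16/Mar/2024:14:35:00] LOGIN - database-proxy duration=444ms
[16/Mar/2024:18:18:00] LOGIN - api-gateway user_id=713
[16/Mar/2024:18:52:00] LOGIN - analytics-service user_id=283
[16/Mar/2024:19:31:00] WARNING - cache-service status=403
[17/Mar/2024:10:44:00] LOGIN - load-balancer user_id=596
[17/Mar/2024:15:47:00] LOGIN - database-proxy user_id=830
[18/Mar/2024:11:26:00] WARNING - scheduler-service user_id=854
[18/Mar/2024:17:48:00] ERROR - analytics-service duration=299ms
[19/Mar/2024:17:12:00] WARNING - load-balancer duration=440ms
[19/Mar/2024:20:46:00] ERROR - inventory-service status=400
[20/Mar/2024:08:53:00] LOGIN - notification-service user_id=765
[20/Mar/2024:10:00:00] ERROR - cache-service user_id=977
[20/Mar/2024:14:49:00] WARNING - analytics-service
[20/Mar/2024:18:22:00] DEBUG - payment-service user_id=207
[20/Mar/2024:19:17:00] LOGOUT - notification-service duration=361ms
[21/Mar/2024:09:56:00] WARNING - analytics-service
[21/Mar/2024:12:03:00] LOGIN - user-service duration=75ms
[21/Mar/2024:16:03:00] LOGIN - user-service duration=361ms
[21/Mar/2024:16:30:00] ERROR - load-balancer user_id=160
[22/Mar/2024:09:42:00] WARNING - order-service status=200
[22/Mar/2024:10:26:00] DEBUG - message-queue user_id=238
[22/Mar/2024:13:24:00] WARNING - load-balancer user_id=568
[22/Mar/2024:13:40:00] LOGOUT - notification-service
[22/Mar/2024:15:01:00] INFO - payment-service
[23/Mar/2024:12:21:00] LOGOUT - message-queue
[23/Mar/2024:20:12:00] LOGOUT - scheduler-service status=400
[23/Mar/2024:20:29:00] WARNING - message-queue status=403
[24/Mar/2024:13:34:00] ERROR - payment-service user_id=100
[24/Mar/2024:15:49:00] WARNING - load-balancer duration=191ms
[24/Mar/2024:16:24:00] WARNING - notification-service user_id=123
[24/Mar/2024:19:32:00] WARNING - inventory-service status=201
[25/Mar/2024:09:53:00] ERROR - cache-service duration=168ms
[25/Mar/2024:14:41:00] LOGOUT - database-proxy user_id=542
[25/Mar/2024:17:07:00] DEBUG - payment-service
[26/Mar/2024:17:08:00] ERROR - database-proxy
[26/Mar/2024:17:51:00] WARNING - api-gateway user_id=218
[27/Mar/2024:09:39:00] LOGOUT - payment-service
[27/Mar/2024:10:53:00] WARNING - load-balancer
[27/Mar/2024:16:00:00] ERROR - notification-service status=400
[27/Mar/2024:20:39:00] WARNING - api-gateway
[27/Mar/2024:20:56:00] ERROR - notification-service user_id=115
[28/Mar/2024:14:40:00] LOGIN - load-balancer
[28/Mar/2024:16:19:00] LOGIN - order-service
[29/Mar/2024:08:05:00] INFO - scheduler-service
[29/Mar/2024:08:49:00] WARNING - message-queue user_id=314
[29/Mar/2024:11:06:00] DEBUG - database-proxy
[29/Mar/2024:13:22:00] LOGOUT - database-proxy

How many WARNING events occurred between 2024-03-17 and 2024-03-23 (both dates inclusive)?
7

To filter by date range:

1. Date range: 2024-03-17 through 2024-03-23, both dates inclusive
2. Filter for WARNING events whose date falls in this range
3. Count matching events: 7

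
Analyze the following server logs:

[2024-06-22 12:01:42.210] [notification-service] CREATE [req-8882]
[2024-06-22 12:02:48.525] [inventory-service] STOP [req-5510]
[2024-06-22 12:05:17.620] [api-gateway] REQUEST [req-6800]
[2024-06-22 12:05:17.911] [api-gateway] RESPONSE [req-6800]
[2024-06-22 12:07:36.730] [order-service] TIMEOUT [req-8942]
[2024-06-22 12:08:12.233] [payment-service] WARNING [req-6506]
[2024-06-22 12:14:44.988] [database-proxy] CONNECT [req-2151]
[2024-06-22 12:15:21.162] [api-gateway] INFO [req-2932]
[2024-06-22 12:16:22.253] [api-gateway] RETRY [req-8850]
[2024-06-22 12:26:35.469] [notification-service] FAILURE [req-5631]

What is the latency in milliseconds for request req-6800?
291

To calculate latency:

1. Find REQUEST with id req-6800: 2024-06-22 12:05:17.620
2. Find RESPONSE with id req-6800: 2024-06-22 12:05:17.911
3. Latency: 2024-06-22 12:05:17.911 - 2024-06-22 12:05:17.620 = 291ms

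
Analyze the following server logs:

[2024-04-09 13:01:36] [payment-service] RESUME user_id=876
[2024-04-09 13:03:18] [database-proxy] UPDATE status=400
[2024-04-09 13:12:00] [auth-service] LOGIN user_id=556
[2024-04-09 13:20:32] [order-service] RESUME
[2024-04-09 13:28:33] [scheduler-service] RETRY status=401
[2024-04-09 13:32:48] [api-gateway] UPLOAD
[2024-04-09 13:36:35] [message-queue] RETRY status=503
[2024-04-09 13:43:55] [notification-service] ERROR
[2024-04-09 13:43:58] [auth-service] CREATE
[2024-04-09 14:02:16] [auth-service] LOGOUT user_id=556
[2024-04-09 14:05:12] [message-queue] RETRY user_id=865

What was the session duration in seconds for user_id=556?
3016

To calculate session duration:

1. Find LOGIN event for user_id=556: 2024-04-09 13:12:00
2. Find LOGOUT event for user_id=556: 2024-04-09 14:02:16
3. Session duration: 2024-04-09 14:02:16 - 2024-04-09 13:12:00 = 3016 seconds (50 minutes)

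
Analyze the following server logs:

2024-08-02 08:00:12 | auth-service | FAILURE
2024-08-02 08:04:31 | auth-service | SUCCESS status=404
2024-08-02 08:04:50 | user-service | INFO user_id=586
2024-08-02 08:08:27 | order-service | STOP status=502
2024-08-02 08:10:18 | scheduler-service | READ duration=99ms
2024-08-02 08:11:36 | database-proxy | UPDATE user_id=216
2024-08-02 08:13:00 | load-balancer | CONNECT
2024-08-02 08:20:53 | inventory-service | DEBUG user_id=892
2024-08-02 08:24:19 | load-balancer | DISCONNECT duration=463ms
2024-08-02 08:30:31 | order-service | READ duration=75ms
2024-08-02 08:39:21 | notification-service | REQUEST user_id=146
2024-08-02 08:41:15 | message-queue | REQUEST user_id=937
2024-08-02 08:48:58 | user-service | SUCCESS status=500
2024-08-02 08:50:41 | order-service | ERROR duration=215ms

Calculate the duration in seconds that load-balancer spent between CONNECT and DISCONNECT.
679

To calculate state duration:

1. Find CONNECT event for load-balancer: 2024-08-02 08:13:00
2. Find DISCONNECT event for load-balancer: 2024-08-02 08:24:19
3. Calculate duration: 2024-08-02 08:24:19 - 2024-08-02 08:13:00 = 679 seconds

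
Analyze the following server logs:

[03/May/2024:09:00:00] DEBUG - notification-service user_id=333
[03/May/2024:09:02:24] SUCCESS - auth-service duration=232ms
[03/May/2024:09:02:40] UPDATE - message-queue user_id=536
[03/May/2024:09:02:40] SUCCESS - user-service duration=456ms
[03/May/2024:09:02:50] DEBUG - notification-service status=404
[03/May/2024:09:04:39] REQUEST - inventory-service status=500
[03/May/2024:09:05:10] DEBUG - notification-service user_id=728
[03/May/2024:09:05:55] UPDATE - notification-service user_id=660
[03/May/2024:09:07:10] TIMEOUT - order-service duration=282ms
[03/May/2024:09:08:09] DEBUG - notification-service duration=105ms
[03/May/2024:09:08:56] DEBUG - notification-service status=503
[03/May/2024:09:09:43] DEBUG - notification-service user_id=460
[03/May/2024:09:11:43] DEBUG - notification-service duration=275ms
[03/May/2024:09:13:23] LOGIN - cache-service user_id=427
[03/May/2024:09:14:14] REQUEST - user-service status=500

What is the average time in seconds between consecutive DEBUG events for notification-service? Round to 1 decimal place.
117.2

To calculate average interval:

1. Find all DEBUG events for notification-service in order
2. Calculate time gaps between consecutive events
3. Compute mean of gaps: 703 / 6 = 117.2 seconds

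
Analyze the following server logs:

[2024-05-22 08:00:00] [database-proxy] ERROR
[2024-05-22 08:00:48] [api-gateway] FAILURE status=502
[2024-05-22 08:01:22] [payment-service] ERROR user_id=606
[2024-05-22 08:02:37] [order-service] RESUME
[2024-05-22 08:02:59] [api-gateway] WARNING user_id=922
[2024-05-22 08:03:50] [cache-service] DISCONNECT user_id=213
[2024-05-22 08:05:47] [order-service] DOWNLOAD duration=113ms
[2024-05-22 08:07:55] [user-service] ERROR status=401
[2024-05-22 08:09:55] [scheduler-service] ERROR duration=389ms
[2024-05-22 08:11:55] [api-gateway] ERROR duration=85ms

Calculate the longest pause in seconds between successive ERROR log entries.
393

To find the longest gap:

1. Extract all ERROR events in chronological order
2. Calculate time differences between consecutive events
3. Find the maximum difference
4. Longest gap: 393 seconds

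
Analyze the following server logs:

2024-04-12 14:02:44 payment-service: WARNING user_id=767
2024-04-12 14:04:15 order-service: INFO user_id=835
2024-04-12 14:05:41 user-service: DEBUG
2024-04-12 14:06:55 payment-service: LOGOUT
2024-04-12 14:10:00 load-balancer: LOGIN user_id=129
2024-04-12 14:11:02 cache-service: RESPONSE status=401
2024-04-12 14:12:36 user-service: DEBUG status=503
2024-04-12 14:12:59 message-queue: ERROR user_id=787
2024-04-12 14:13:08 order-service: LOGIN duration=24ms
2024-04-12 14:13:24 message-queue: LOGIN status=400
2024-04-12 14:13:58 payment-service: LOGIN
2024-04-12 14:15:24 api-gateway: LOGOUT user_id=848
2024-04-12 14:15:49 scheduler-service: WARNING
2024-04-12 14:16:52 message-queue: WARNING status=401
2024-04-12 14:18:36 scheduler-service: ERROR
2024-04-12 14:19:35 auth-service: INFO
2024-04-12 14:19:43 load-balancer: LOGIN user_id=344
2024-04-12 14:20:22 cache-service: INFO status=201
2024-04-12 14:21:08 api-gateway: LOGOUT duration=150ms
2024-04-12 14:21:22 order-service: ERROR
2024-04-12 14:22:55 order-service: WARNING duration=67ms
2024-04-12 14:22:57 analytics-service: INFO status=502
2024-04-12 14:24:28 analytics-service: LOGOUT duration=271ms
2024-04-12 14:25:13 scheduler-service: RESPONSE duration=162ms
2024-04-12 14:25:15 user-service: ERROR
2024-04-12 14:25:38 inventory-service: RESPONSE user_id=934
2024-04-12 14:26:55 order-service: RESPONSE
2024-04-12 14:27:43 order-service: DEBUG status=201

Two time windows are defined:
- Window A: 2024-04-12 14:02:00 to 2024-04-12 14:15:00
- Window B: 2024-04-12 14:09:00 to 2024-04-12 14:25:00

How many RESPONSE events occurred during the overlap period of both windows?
1

To find overlap events:

1. Window A: 2024-04-12 14:02:00 to 2024-04-12 14:15:00
2. Window B: 2024-04-12 14:09:00 to 2024-04-12 14:25:00
3. Overlap period: 2024-04-12 14:09:00 to 2024-04-12 14:15:00
4. Count RESPONSE events in overlap: 1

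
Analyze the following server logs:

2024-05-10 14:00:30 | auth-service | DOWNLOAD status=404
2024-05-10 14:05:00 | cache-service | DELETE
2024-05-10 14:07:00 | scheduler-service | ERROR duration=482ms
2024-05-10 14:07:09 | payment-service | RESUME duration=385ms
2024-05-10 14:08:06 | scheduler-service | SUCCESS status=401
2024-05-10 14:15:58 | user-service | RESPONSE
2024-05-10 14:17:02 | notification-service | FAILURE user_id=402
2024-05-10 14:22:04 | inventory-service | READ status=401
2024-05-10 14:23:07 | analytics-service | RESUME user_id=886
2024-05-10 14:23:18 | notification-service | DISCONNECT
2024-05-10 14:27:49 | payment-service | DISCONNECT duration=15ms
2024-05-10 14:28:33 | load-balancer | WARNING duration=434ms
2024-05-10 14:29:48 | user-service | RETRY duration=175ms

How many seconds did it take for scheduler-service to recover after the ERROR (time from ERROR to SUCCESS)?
66

To calculate recovery time:

1. Find ERROR event for scheduler-service: 2024-05-10 14:07:00
2. Find next SUCCESS event for scheduler-service: 2024-05-10 14:08:06
3. Recovery time: 2024-05-10 14:08:06 - 2024-05-10 14:07:00 = 66 seconds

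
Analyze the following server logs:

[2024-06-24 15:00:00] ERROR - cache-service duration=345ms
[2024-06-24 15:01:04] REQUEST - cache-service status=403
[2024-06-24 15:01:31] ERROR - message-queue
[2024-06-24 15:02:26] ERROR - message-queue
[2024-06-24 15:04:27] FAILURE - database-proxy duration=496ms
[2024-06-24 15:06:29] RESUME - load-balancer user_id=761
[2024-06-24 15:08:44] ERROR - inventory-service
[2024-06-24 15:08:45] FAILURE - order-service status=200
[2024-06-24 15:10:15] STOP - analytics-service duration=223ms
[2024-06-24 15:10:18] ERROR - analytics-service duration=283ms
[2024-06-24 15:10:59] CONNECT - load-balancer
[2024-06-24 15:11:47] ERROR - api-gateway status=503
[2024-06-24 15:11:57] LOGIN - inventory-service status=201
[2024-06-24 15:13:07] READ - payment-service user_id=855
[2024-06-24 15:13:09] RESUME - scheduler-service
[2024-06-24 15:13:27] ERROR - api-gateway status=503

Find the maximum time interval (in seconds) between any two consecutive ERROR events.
378

To find the longest gap:

1. Extract all ERROR events in chronological order
2. Calculate time differences between consecutive events
3. Find the maximum difference
4. Longest gap: 378 seconds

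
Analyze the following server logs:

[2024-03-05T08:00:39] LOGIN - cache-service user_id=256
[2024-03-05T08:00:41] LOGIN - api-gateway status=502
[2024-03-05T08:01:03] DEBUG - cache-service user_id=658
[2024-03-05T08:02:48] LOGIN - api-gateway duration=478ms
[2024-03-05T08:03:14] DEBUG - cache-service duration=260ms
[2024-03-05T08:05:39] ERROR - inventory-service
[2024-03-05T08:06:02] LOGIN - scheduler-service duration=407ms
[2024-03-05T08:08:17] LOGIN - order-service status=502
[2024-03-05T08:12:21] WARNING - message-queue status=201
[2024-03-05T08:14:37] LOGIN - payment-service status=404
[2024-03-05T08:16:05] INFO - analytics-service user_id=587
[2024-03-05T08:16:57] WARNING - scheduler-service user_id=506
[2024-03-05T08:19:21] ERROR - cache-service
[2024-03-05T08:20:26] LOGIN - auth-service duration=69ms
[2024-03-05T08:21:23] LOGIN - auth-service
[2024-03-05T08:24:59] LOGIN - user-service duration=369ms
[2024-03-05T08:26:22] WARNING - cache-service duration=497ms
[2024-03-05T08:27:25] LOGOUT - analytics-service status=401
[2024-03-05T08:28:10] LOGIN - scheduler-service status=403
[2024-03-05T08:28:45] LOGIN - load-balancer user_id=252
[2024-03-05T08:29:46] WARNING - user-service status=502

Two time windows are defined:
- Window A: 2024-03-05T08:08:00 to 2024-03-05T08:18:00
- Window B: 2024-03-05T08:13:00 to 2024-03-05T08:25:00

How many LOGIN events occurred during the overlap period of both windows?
1

To find overlap events:

1. Window A: 2024-03-05T08:08:00 to 2024-03-05T08:18:00
2. Window B: 2024-03-05T08:13:00 to 2024-03-05T08:25:00
3. Overlap period: 2024-03-05T08:13:00 to 2024-03-05T08:18:00
4. Count LOGIN events in overlap: 1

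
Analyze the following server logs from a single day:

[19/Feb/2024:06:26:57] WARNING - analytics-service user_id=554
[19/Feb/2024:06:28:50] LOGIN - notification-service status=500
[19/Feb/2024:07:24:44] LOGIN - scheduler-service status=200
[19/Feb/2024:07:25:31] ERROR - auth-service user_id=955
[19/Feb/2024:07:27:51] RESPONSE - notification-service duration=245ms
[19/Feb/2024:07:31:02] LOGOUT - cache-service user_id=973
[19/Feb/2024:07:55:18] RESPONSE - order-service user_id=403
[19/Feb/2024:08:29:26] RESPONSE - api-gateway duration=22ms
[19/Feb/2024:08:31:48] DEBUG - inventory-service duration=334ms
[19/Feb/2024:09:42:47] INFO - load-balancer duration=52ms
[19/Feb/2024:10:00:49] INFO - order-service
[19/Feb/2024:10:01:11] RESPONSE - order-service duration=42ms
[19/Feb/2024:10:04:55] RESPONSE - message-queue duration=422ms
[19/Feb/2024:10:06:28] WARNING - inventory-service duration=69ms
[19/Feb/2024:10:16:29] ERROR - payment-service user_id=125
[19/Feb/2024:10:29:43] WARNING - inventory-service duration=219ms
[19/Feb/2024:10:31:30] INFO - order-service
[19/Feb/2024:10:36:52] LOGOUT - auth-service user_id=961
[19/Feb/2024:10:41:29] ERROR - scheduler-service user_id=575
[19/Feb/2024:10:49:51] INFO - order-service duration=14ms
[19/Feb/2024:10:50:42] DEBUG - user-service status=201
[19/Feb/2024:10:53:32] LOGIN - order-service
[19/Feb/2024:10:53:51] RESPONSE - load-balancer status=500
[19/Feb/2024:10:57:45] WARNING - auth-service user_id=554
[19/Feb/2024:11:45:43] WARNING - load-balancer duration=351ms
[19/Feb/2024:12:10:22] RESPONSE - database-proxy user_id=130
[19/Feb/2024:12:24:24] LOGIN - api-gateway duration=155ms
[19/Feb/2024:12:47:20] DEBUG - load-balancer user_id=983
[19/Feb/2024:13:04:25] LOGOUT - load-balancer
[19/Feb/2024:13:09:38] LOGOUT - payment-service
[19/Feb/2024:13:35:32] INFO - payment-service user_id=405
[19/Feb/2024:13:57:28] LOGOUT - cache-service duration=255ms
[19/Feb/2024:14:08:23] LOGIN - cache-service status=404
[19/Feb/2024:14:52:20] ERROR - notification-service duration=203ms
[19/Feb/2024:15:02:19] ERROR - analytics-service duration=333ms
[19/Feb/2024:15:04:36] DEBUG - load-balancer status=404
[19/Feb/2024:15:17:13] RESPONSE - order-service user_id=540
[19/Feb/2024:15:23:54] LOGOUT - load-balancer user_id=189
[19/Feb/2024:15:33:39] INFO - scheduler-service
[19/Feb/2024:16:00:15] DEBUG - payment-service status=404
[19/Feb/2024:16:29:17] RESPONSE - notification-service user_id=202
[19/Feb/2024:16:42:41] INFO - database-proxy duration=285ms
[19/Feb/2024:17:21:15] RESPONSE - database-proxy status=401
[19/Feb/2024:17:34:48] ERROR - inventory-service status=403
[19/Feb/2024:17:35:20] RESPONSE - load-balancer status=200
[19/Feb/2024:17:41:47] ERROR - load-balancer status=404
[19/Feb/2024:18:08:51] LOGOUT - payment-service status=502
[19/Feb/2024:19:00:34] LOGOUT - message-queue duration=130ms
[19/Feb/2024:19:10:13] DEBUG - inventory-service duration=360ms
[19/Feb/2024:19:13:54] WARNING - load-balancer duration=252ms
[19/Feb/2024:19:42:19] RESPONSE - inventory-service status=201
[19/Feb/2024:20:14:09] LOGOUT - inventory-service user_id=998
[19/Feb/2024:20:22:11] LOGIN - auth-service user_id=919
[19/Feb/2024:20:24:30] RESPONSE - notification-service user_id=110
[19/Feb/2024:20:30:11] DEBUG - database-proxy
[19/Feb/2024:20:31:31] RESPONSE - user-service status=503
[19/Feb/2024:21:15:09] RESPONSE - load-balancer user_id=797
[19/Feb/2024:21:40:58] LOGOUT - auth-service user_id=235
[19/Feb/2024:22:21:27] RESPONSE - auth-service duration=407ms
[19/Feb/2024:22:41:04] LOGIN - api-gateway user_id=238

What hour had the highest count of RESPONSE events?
10

To find the peak hour:

1. Group all RESPONSE events by hour
2. Count events in each hour
3. Find hour with maximum count
4. Peak hour: 10 (with 3 events)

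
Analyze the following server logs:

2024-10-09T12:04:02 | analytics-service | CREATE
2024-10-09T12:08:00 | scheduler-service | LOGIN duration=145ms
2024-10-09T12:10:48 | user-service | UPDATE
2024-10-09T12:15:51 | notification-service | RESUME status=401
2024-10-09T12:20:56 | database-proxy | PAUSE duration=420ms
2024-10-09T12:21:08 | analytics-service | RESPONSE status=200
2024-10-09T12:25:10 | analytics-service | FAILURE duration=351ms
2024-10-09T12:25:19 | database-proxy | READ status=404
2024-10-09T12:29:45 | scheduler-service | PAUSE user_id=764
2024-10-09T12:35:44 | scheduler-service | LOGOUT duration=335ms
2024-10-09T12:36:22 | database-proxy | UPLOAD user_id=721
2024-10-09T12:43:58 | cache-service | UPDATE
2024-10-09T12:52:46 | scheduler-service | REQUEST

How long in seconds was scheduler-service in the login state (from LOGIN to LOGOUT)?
1664

To calculate state duration:

1. Find LOGIN event for scheduler-service: 2024-10-09T12:08:00
2. Find LOGOUT event for scheduler-service: 2024-10-09T12:35:44
3. Calculate duration: 2024-10-09T12:35:44 - 2024-10-09T12:08:00 = 1664 seconds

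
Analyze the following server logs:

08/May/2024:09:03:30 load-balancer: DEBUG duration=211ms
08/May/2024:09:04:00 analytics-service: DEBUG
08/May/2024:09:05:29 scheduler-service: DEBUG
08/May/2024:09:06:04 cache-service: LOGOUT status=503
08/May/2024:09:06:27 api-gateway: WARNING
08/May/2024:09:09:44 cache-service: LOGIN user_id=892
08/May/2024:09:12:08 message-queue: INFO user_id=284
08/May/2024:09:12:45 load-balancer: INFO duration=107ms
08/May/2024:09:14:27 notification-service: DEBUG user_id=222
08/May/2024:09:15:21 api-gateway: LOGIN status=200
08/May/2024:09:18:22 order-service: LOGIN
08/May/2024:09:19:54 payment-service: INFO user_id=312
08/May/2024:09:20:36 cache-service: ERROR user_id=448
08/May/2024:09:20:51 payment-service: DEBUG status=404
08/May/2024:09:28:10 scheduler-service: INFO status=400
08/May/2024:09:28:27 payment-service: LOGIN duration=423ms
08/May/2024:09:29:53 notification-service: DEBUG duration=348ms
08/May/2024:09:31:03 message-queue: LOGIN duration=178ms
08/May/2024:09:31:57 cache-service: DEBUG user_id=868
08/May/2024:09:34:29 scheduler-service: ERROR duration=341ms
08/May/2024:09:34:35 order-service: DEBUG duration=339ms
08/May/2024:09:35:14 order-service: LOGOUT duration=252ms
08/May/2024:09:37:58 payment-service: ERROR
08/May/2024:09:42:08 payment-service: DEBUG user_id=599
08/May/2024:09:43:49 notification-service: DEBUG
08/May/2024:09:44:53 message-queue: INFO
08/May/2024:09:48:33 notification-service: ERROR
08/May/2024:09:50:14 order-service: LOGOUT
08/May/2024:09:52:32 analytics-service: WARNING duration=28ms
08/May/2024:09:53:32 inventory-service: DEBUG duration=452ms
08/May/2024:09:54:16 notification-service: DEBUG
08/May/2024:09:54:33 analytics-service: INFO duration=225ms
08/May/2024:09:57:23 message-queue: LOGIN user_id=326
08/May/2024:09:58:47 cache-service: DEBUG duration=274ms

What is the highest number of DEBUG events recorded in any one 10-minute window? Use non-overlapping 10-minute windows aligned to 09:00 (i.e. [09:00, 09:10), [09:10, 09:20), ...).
3

To find the burst window:

1. Divide the log period into non-overlapping 10-minute windows starting at 09:00
2. Count DEBUG events in each window
3. Find the window with maximum count
4. Maximum events in a window: 3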